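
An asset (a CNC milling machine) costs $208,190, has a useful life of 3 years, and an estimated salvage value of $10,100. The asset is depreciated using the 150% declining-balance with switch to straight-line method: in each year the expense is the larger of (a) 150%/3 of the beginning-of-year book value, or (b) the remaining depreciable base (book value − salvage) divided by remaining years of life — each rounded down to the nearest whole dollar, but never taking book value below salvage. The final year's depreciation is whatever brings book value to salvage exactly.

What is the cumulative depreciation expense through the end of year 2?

$156,142

Depreciable base = $208,190 − $10,100 = $198,090.
Year 1: DB = ⌊$208,190 × 150%/3⌋ = $104,095; SL = ⌊$198,090/3⌋ = $66,030 → take DB $104,095. Book value $104,095.
Year 2: DB = ⌊$104,095 × 150%/3⌋ = $52,047; SL = ⌊$93,995/2⌋ = $46,997 → take DB $52,047. Book value $52,048.
Accumulated through year 2 = $208,190 − $52,048 = $156,142.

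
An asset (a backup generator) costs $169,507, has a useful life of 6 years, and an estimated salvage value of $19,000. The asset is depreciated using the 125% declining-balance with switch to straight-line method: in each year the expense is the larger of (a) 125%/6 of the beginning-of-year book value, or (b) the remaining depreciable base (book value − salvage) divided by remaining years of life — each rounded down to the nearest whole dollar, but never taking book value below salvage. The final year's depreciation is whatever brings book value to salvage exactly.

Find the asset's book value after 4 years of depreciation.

$62,404

Depreciable base = $169,507 − $19,000 = $150,507.
Year 1: DB = ⌊$169,507 × 125%/6⌋ = $35,313; SL = ⌊$150,507/6⌋ = $25,084 → take DB $35,313. Book value $134,194.
Year 2: DB = ⌊$134,194 × 125%/6⌋ = $27,957; SL = ⌊$115,194/5⌋ = $23,038 → take DB $27,957. Book value $106,237.
Year 3: DB = ⌊$106,237 × 125%/6⌋ = $22,132; SL = ⌊$87,237/4⌋ = $21,809 → take DB $22,132. Book value $84,105.
Year 4: DB = ⌊$84,105 × 125%/6⌋ = $17,521; SL = ⌊$65,105/3⌋ = $21,701 → take SL $21,701. Book value $62,404.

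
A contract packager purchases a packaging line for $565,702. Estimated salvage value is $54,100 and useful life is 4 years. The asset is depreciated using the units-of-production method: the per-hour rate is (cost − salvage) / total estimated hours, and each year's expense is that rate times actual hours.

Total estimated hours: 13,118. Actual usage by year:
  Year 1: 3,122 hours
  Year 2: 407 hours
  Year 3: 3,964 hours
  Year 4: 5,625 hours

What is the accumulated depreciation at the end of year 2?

Depreciable base = $565,702 − $54,100 = $511,602.
Rate = $511,602 / 13,118 hours = $39 per hour.
Year 1: 3,122 × $39 = $121,758. Book value $443,944.
Year 2: 407 × $39 = $15,873. Book value $428,071.
Accumulated through year 2 = $565,702 − $428,071 = $137,631.

$137,631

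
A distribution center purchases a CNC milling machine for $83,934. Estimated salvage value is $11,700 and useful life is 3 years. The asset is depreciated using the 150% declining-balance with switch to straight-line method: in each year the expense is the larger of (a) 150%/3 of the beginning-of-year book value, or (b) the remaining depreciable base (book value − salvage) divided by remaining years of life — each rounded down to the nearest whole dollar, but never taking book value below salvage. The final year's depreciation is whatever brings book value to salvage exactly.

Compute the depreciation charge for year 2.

$20,983

Depreciable base = $83,934 − $11,700 = $72,234.
Year 1: DB = ⌊$83,934 × 150%/3⌋ = $41,967; SL = ⌊$72,234/3⌋ = $24,078 → take DB $41,967. Book value $41,967.
Year 2: DB = ⌊$41,967 × 150%/3⌋ = $20,983; SL = ⌊$30,267/2⌋ = $15,133 → take DB $20,983. Book value $20,984.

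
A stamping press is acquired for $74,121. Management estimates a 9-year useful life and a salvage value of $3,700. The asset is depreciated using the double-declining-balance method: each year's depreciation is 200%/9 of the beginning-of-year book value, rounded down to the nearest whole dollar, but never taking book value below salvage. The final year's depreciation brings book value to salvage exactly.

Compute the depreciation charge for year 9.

Depreciable base = $74,121 − $3,700 = $70,421.
Year 1: ⌊$74,121 × 200%/9⌋ = $16,471. Book value $57,650.
Year 2: ⌊$57,650 × 200%/9⌋ = $12,811. Book value $44,839.
Year 3: ⌊$44,839 × 200%/9⌋ = $9,964. Book value $34,875.
Year 4: ⌊$34,875 × 200%/9⌋ = $7,750. Book value $27,125.
Year 5: ⌊$27,125 × 200%/9⌋ = $6,027. Book value $21,098.
Year 6: ⌊$21,098 × 200%/9⌋ = $4,688. Book value $16,410.
Year 7: ⌊$16,410 × 200%/9⌋ = $3,646. Book value $12,764.
Year 8: ⌊$12,764 × 200%/9⌋ = $2,836. Book value $9,928.
Year 9 (final): $9,928 − $3,700 = $6,228. Book value $3,700.

$6,228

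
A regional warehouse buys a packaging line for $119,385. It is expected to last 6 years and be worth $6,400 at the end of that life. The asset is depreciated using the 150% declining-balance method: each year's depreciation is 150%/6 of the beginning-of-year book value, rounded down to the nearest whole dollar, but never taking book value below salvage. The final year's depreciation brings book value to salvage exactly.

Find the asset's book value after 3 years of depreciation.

Depreciable base = $119,385 − $6,400 = $112,985.
Year 1: ⌊$119,385 × 150%/6⌋ = $29,846. Book value $89,539.
Year 2: ⌊$89,539 × 150%/6⌋ = $22,384. Book value $67,155.
Year 3: ⌊$67,155 × 150%/6⌋ = $16,788. Book value $50,367.

$50,367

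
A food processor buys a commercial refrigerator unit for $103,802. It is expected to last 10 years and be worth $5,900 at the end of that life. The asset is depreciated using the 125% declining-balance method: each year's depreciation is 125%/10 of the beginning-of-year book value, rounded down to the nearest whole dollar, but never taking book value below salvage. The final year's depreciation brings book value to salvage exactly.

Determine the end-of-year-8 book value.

Depreciable base = $103,802 − $5,900 = $97,902.
Year 1: ⌊$103,802 × 125%/10⌋ = $12,975. Book value $90,827.
Year 2: ⌊$90,827 × 125%/10⌋ = $11,353. Book value $79,474.
Year 3: ⌊$79,474 × 125%/10⌋ = $9,934. Book value $69,540.
Year 4: ⌊$69,540 × 125%/10⌋ = $8,692. Book value $60,848.
Year 5: ⌊$60,848 × 125%/10⌋ = $7,606. Book value $53,242.
Year 6: ⌊$53,242 × 125%/10⌋ = $6,655. Book value $46,587.
Year 7: ⌊$46,587 × 125%/10⌋ = $5,823. Book value $40,764.
Year 8: ⌊$40,764 × 125%/10⌋ = $5,095. Book value $35,669.

$35,669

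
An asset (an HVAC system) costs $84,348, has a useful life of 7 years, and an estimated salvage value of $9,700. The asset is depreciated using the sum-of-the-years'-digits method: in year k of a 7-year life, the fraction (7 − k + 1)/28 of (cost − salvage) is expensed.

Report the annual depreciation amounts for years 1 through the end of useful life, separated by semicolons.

$18,662; $15,996; $13,330; $10,664; $7,998; $5,332; $2,666

Depreciable base = $84,348 − $9,700 = $74,648.
Sum of the years' digits = 7+6+5+4+3+2+1 = 28.
Year 1: $74,648 × 7/28 = $18,662. Book value $65,686.
Year 2: $74,648 × 6/28 = $15,996. Book value $49,690.
Year 3: $74,648 × 5/28 = $13,330. Book value $36,360.
Year 4: $74,648 × 4/28 = $10,664. Book value $25,696.
Year 5: $74,648 × 3/28 = $7,998. Book value $17,698.
Year 6: $74,648 × 2/28 = $5,332. Book value $12,366.
Year 7: $74,648 × 1/28 = $2,666. Book value $9,700.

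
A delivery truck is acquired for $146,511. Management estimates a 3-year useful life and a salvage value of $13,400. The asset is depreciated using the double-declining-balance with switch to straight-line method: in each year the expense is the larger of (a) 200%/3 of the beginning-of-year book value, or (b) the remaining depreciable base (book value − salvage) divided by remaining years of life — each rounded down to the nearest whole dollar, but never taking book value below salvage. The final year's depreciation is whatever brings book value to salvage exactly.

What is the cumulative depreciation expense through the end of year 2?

Depreciable base = $146,511 − $13,400 = $133,111.
Year 1: DB = ⌊$146,511 × 200%/3⌋ = $97,674; SL = ⌊$133,111/3⌋ = $44,370 → take DB $97,674. Book value $48,837.
Year 2: DB = ⌊$48,837 × 200%/3⌋ = $32,558; SL = ⌊$35,437/2⌋ = $17,718 → take DB $32,558. Book value $16,279.
Accumulated through year 2 = $146,511 − $16,279 = $130,232.

$130,232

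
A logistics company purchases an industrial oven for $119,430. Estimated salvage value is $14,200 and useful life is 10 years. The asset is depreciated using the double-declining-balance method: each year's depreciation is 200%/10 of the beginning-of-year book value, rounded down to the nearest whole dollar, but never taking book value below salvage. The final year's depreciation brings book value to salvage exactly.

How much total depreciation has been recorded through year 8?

$99,391

Depreciable base = $119,430 − $14,200 = $105,230.
Year 1: ⌊$119,430 × 200%/10⌋ = $23,886. Book value $95,544.
Year 2: ⌊$95,544 × 200%/10⌋ = $19,108. Book value $76,436.
Year 3: ⌊$76,436 × 200%/10⌋ = $15,287. Book value $61,149.
Year 4: ⌊$61,149 × 200%/10⌋ = $12,229. Book value $48,920.
Year 5: ⌊$48,920 × 200%/10⌋ = $9,784. Book value $39,136.
Year 6: ⌊$39,136 × 200%/10⌋ = $7,827. Book value $31,309.
Year 7: ⌊$31,309 × 200%/10⌋ = $6,261. Book value $25,048.
Year 8: ⌊$25,048 × 200%/10⌋ = $5,009. Book value $20,039.
Accumulated through year 8 = $119,430 − $20,039 = $99,391.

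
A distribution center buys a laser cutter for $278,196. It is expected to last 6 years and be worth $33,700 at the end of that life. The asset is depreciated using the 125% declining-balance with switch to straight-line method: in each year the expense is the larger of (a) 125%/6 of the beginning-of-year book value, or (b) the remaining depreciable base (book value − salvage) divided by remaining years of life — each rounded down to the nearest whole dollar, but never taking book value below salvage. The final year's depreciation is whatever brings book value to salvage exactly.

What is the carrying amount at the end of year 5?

Depreciable base = $278,196 − $33,700 = $244,496.
Year 1: DB = ⌊$278,196 × 125%/6⌋ = $57,957; SL = ⌊$244,496/6⌋ = $40,749 → take DB $57,957. Book value $220,239.
Year 2: DB = ⌊$220,239 × 125%/6⌋ = $45,883; SL = ⌊$186,539/5⌋ = $37,307 → take DB $45,883. Book value $174,356.
Year 3: DB = ⌊$174,356 × 125%/6⌋ = $36,324; SL = ⌊$140,656/4⌋ = $35,164 → take DB $36,324. Book value $138,032.
Year 4: DB = ⌊$138,032 × 125%/6⌋ = $28,756; SL = ⌊$104,332/3⌋ = $34,777 → take SL $34,777. Book value $103,255.
Year 5: DB = ⌊$103,255 × 125%/6⌋ = $21,511; SL = ⌊$69,555/2⌋ = $34,777 → take SL $34,777. Book value $68,478.

$68,478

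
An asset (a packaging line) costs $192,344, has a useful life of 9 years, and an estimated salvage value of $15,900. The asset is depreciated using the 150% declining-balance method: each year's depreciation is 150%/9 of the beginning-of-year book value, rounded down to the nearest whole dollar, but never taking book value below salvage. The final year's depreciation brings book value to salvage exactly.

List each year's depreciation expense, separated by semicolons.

$32,057; $26,714; $22,262; $18,551; $15,460; $12,883; $10,736; $8,946; $28,835

Depreciable base = $192,344 − $15,900 = $176,444.
Year 1: ⌊$192,344 × 150%/9⌋ = $32,057. Book value $160,287.
Year 2: ⌊$160,287 × 150%/9⌋ = $26,714. Book value $133,573.
Year 3: ⌊$133,573 × 150%/9⌋ = $22,262. Book value $111,311.
Year 4: ⌊$111,311 × 150%/9⌋ = $18,551. Book value $92,760.
Year 5: ⌊$92,760 × 150%/9⌋ = $15,460. Book value $77,300.
Year 6: ⌊$77,300 × 150%/9⌋ = $12,883. Book value $64,417.
Year 7: ⌊$64,417 × 150%/9⌋ = $10,736. Book value $53,681.
Year 8: ⌊$53,681 × 150%/9⌋ = $8,946. Book value $44,735.
Year 9 (final): $44,735 − $15,900 = $28,835. Book value $15,900.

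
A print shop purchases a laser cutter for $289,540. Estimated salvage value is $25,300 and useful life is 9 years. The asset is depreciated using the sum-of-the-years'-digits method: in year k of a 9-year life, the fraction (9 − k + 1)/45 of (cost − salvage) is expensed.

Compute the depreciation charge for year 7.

$17,616

Depreciable base = $289,540 − $25,300 = $264,240.
Sum of the years' digits = 9+8+7+6+5+4+3+2+1 = 45.
Year 1: $264,240 × 9/45 = $52,848. Book value $236,692.
Year 2: $264,240 × 8/45 = $46,976. Book value $189,716.
Year 3: $264,240 × 7/45 = $41,104. Book value $148,612.
Year 4: $264,240 × 6/45 = $35,232. Book value $113,380.
Year 5: $264,240 × 5/45 = $29,360. Book value $84,020.
Year 6: $264,240 × 4/45 = $23,488. Book value $60,532.
Year 7: $264,240 × 3/45 = $17,616. Book value $42,916.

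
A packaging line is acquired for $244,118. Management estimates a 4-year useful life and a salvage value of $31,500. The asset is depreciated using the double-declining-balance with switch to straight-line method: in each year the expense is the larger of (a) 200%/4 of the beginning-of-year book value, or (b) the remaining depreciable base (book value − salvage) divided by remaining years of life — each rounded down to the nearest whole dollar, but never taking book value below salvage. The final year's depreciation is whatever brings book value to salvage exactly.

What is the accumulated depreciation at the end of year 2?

Depreciable base = $244,118 − $31,500 = $212,618.
Year 1: DB = ⌊$244,118 × 200%/4⌋ = $122,059; SL = ⌊$212,618/4⌋ = $53,154 → take DB $122,059. Book value $122,059.
Year 2: DB = ⌊$122,059 × 200%/4⌋ = $61,029; SL = ⌊$90,559/3⌋ = $30,186 → take DB $61,029. Book value $61,030.
Accumulated through year 2 = $244,118 − $61,030 = $183,088.

$183,088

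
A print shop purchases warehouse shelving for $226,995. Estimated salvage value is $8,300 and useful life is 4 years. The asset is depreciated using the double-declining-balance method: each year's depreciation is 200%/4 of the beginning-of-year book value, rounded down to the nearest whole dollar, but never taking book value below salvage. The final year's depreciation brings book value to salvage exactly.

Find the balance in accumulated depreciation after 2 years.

Depreciable base = $226,995 − $8,300 = $218,695.
Year 1: ⌊$226,995 × 200%/4⌋ = $113,497. Book value $113,498.
Year 2: ⌊$113,498 × 200%/4⌋ = $56,749. Book value $56,749.
Accumulated through year 2 = $226,995 − $56,749 = $170,246.

$170,246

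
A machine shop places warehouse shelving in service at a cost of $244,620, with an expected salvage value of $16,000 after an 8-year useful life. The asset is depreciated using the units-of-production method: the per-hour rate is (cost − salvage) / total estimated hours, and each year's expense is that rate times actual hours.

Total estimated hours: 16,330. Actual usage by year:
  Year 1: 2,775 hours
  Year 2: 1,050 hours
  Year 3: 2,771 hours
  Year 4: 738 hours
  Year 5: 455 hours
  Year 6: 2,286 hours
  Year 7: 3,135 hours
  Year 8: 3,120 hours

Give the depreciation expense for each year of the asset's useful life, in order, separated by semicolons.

$38,850; $14,700; $38,794; $10,332; $6,370; $32,004; $43,890; $43,680

Depreciable base = $244,620 − $16,000 = $228,620.
Rate = $228,620 / 16,330 hours = $14 per hour.
Year 1: 2,775 × $14 = $38,850. Book value $205,770.
Year 2: 1,050 × $14 = $14,700. Book value $191,070.
Year 3: 2,771 × $14 = $38,794. Book value $152,276.
Year 4: 738 × $14 = $10,332. Book value $141,944.
Year 5: 455 × $14 = $6,370. Book value $135,574.
Year 6: 2,286 × $14 = $32,004. Book value $103,570.
Year 7: 3,135 × $14 = $43,890. Book value $59,680.
Year 8: 3,120 × $14 = $43,680. Book value $16,000.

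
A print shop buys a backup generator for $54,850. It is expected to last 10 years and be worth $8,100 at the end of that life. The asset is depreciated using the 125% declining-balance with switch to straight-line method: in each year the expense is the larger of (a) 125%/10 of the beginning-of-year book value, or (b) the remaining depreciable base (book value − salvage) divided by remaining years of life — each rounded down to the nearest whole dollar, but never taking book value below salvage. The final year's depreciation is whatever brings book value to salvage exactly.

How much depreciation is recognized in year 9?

$4,007

Depreciable base = $54,850 − $8,100 = $46,750.
Year 1: DB = ⌊$54,850 × 125%/10⌋ = $6,856; SL = ⌊$46,750/10⌋ = $4,675 → take DB $6,856. Book value $47,994.
Year 2: DB = ⌊$47,994 × 125%/10⌋ = $5,999; SL = ⌊$39,894/9⌋ = $4,432 → take DB $5,999. Book value $41,995.
Year 3: DB = ⌊$41,995 × 125%/10⌋ = $5,249; SL = ⌊$33,895/8⌋ = $4,236 → take DB $5,249. Book value $36,746.
Year 4: DB = ⌊$36,746 × 125%/10⌋ = $4,593; SL = ⌊$28,646/7⌋ = $4,092 → take DB $4,593. Book value $32,153.
Year 5: DB = ⌊$32,153 × 125%/10⌋ = $4,019; SL = ⌊$24,053/6⌋ = $4,008 → take DB $4,019. Book value $28,134.
Year 6: DB = ⌊$28,134 × 125%/10⌋ = $3,516; SL = ⌊$20,034/5⌋ = $4,006 → take SL $4,006. Book value $24,128.
Year 7: DB = ⌊$24,128 × 125%/10⌋ = $3,016; SL = ⌊$16,028/4⌋ = $4,007 → take SL $4,007. Book value $20,121.
Year 8: DB = ⌊$20,121 × 125%/10⌋ = $2,515; SL = ⌊$12,021/3⌋ = $4,007 → take SL $4,007. Book value $16,114.
Year 9: DB = ⌊$16,114 × 125%/10⌋ = $2,014; SL = ⌊$8,014/2⌋ = $4,007 → take SL $4,007. Book value $12,107.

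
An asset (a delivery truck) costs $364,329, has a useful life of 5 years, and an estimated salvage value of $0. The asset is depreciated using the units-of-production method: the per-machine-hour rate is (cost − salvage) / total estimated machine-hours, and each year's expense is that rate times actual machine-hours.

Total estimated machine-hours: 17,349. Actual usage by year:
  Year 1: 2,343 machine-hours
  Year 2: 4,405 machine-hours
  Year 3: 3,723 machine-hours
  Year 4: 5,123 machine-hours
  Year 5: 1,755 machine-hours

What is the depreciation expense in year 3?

Depreciable base = $364,329 − $0 = $364,329.
Rate = $364,329 / 17,349 machine-hours = $21 per machine-hour.
Year 1: 2,343 × $21 = $49,203. Book value $315,126.
Year 2: 4,405 × $21 = $92,505. Book value $222,621.
Year 3: 3,723 × $21 = $78,183. Book value $144,438.

$78,183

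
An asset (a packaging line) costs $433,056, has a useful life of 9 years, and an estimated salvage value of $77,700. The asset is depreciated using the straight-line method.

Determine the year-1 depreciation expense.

Depreciable base = $433,056 − $77,700 = $355,356.
Annual expense = $355,356 / 9 = $39,484.

$39,484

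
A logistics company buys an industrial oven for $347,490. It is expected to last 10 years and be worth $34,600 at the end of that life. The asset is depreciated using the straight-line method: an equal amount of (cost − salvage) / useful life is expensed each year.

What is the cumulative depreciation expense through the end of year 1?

$31,289

Depreciable base = $347,490 − $34,600 = $312,890.
Annual expense = $312,890 / 10 = $31,289.
End of year 1: book value $316,201.
Accumulated through year 1 = $347,490 − $316,201 = $31,289.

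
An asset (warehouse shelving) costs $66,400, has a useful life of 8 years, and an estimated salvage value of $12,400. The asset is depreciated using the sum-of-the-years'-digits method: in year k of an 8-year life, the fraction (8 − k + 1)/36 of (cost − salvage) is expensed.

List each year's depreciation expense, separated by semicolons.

Depreciable base = $66,400 − $12,400 = $54,000.
Sum of the years' digits = 8+7+6+5+4+3+2+1 = 36.
Year 1: $54,000 × 8/36 = $12,000. Book value $54,400.
Year 2: $54,000 × 7/36 = $10,500. Book value $43,900.
Year 3: $54,000 × 6/36 = $9,000. Book value $34,900.
Year 4: $54,000 × 5/36 = $7,500. Book value $27,400.
Year 5: $54,000 × 4/36 = $6,000. Book value $21,400.
Year 6: $54,000 × 3/36 = $4,500. Book value $16,900.
Year 7: $54,000 × 2/36 = $3,000. Book value $13,900.
Year 8: $54,000 × 1/36 = $1,500. Book value $12,400.

$12,000; $10,500; $9,000; $7,500; $6,000; $4,500; $3,000; $1,500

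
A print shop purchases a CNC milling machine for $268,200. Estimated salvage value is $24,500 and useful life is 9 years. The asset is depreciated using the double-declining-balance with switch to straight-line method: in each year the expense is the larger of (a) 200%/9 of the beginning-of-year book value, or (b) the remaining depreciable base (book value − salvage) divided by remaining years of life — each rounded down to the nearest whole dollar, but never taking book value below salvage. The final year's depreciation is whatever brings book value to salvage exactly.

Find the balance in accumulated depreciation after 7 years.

$222,019

Depreciable base = $268,200 − $24,500 = $243,700.
Year 1: DB = ⌊$268,200 × 200%/9⌋ = $59,600; SL = ⌊$243,700/9⌋ = $27,077 → take DB $59,600. Book value $208,600.
Year 2: DB = ⌊$208,600 × 200%/9⌋ = $46,355; SL = ⌊$184,100/8⌋ = $23,012 → take DB $46,355. Book value $162,245.
Year 3: DB = ⌊$162,245 × 200%/9⌋ = $36,054; SL = ⌊$137,745/7⌋ = $19,677 → take DB $36,054. Book value $126,191.
Year 4: DB = ⌊$126,191 × 200%/9⌋ = $28,042; SL = ⌊$101,691/6⌋ = $16,948 → take DB $28,042. Book value $98,149.
Year 5: DB = ⌊$98,149 × 200%/9⌋ = $21,810; SL = ⌊$73,649/5⌋ = $14,729 → take DB $21,810. Book value $76,339.
Year 6: DB = ⌊$76,339 × 200%/9⌋ = $16,964; SL = ⌊$51,839/4⌋ = $12,959 → take DB $16,964. Book value $59,375.
Year 7: DB = ⌊$59,375 × 200%/9⌋ = $13,194; SL = ⌊$34,875/3⌋ = $11,625 → take DB $13,194. Book value $46,181.
Accumulated through year 7 = $268,200 − $46,181 = $222,019.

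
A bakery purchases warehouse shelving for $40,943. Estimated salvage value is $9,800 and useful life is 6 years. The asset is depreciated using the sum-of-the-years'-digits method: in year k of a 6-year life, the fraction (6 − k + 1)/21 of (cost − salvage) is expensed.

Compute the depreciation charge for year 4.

Depreciable base = $40,943 − $9,800 = $31,143.
Sum of the years' digits = 6+5+4+3+2+1 = 21.
Year 1: $31,143 × 6/21 = $8,898. Book value $32,045.
Year 2: $31,143 × 5/21 = $7,415. Book value $24,630.
Year 3: $31,143 × 4/21 = $5,932. Book value $18,698.
Year 4: $31,143 × 3/21 = $4,449. Book value $14,249.

$4,449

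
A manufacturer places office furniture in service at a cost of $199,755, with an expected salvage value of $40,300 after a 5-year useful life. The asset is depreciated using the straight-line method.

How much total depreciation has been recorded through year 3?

Depreciable base = $199,755 − $40,300 = $159,455.
Annual expense = $159,455 / 5 = $31,891.
End of year 1: book value $167,864.
End of year 2: book value $135,973.
End of year 3: book value $104,082.
Accumulated through year 3 = $199,755 − $104,082 = $95,673.

$95,673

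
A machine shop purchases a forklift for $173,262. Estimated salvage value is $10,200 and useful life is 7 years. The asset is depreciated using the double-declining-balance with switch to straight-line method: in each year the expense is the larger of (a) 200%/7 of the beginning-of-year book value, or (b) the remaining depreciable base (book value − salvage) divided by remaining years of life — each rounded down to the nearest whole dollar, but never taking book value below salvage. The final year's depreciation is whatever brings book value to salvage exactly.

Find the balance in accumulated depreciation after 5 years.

$141,045

Depreciable base = $173,262 − $10,200 = $163,062.
Year 1: DB = ⌊$173,262 × 200%/7⌋ = $49,503; SL = ⌊$163,062/7⌋ = $23,294 → take DB $49,503. Book value $123,759.
Year 2: DB = ⌊$123,759 × 200%/7⌋ = $35,359; SL = ⌊$113,559/6⌋ = $18,926 → take DB $35,359. Book value $88,400.
Year 3: DB = ⌊$88,400 × 200%/7⌋ = $25,257; SL = ⌊$78,200/5⌋ = $15,640 → take DB $25,257. Book value $63,143.
Year 4: DB = ⌊$63,143 × 200%/7⌋ = $18,040; SL = ⌊$52,943/4⌋ = $13,235 → take DB $18,040. Book value $45,103.
Year 5: DB = ⌊$45,103 × 200%/7⌋ = $12,886; SL = ⌊$34,903/3⌋ = $11,634 → take DB $12,886. Book value $32,217.
Accumulated through year 5 = $173,262 − $32,217 = $141,045.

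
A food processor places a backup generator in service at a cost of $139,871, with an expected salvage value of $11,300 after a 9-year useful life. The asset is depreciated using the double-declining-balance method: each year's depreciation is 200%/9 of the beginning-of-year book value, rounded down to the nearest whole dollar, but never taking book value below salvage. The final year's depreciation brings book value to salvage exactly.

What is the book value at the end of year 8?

$18,733

Depreciable base = $139,871 − $11,300 = $128,571.
Year 1: ⌊$139,871 × 200%/9⌋ = $31,082. Book value $108,789.
Year 2: ⌊$108,789 × 200%/9⌋ = $24,175. Book value $84,614.
Year 3: ⌊$84,614 × 200%/9⌋ = $18,803. Book value $65,811.
Year 4: ⌊$65,811 × 200%/9⌋ = $14,624. Book value $51,187.
Year 5: ⌊$51,187 × 200%/9⌋ = $11,374. Book value $39,813.
Year 6: ⌊$39,813 × 200%/9⌋ = $8,847. Book value $30,966.
Year 7: ⌊$30,966 × 200%/9⌋ = $6,881. Book value $24,085.
Year 8: ⌊$24,085 × 200%/9⌋ = $5,352. Book value $18,733.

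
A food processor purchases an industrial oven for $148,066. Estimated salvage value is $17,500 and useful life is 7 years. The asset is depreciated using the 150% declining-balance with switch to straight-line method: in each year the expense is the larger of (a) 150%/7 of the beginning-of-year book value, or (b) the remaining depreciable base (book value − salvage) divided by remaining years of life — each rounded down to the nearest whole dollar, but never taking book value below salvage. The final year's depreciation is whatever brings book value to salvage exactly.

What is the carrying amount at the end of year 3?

$71,822

Depreciable base = $148,066 − $17,500 = $130,566.
Year 1: DB = ⌊$148,066 × 150%/7⌋ = $31,728; SL = ⌊$130,566/7⌋ = $18,652 → take DB $31,728. Book value $116,338.
Year 2: DB = ⌊$116,338 × 150%/7⌋ = $24,929; SL = ⌊$98,838/6⌋ = $16,473 → take DB $24,929. Book value $91,409.
Year 3: DB = ⌊$91,409 × 150%/7⌋ = $19,587; SL = ⌊$73,909/5⌋ = $14,781 → take DB $19,587. Book value $71,822.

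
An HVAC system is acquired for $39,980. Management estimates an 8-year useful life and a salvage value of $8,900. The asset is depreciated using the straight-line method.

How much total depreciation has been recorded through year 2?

$7,770

Depreciable base = $39,980 − $8,900 = $31,080.
Annual expense = $31,080 / 8 = $3,885.
End of year 1: book value $36,095.
End of year 2: book value $32,210.
Accumulated through year 2 = $39,980 − $32,210 = $7,770.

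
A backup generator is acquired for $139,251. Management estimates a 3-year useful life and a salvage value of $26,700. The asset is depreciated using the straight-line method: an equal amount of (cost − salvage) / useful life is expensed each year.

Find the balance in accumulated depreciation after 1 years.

$37,517

Depreciable base = $139,251 − $26,700 = $112,551.
Annual expense = $112,551 / 3 = $37,517.
End of year 1: book value $101,734.
Accumulated through year 1 = $139,251 − $101,734 = $37,517.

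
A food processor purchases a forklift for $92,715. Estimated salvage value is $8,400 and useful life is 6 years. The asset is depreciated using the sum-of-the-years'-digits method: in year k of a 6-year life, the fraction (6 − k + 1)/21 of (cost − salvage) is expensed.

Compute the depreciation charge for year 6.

Depreciable base = $92,715 − $8,400 = $84,315.
Sum of the years' digits = 6+5+4+3+2+1 = 21.
Year 1: $84,315 × 6/21 = $24,090. Book value $68,625.
Year 2: $84,315 × 5/21 = $20,075. Book value $48,550.
Year 3: $84,315 × 4/21 = $16,060. Book value $32,490.
Year 4: $84,315 × 3/21 = $12,045. Book value $20,445.
Year 5: $84,315 × 2/21 = $8,030. Book value $12,415.
Year 6: $84,315 × 1/21 = $4,015. Book value $8,400.

$4,015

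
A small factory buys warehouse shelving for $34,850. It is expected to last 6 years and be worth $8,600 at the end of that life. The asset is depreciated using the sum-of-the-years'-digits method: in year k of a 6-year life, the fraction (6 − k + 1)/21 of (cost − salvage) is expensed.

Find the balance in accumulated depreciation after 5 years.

$25,000

Depreciable base = $34,850 − $8,600 = $26,250.
Sum of the years' digits = 6+5+4+3+2+1 = 21.
Year 1: $26,250 × 6/21 = $7,500. Book value $27,350.
Year 2: $26,250 × 5/21 = $6,250. Book value $21,100.
Year 3: $26,250 × 4/21 = $5,000. Book value $16,100.
Year 4: $26,250 × 3/21 = $3,750. Book value $12,350.
Year 5: $26,250 × 2/21 = $2,500. Book value $9,850.
Accumulated through year 5 = $34,850 − $9,850 = $25,000.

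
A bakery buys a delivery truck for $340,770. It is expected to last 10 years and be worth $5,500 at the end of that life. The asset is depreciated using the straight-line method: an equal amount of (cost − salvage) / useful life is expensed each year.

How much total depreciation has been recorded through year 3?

$100,581

Depreciable base = $340,770 − $5,500 = $335,270.
Annual expense = $335,270 / 10 = $33,527.
End of year 1: book value $307,243.
End of year 2: book value $273,716.
End of year 3: book value $240,189.
Accumulated through year 3 = $340,770 − $240,189 = $100,581.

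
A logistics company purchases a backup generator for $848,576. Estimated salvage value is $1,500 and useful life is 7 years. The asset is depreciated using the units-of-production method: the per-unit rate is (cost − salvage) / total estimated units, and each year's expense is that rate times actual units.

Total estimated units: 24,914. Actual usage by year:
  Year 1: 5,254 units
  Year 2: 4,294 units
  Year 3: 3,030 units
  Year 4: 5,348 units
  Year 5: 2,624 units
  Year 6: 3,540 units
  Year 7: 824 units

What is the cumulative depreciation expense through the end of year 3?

$427,652

Depreciable base = $848,576 − $1,500 = $847,076.
Rate = $847,076 / 24,914 units = $34 per unit.
Year 1: 5,254 × $34 = $178,636. Book value $669,940.
Year 2: 4,294 × $34 = $145,996. Book value $523,944.
Year 3: 3,030 × $34 = $103,020. Book value $420,924.
Accumulated through year 3 = $848,576 − $420,924 = $427,652.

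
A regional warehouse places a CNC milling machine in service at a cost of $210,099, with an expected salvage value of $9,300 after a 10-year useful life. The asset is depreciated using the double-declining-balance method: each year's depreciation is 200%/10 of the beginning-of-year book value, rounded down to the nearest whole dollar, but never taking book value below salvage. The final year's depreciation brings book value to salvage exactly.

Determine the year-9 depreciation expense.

Depreciable base = $210,099 − $9,300 = $200,799.
Year 1: ⌊$210,099 × 200%/10⌋ = $42,019. Book value $168,080.
Year 2: ⌊$168,080 × 200%/10⌋ = $33,616. Book value $134,464.
Year 3: ⌊$134,464 × 200%/10⌋ = $26,892. Book value $107,572.
Year 4: ⌊$107,572 × 200%/10⌋ = $21,514. Book value $86,058.
Year 5: ⌊$86,058 × 200%/10⌋ = $17,211. Book value $68,847.
Year 6: ⌊$68,847 × 200%/10⌋ = $13,769. Book value $55,078.
Year 7: ⌊$55,078 × 200%/10⌋ = $11,015. Book value $44,063.
Year 8: ⌊$44,063 × 200%/10⌋ = $8,812. Book value $35,251.
Year 9: ⌊$35,251 × 200%/10⌋ = $7,050. Book value $28,201.

$7,050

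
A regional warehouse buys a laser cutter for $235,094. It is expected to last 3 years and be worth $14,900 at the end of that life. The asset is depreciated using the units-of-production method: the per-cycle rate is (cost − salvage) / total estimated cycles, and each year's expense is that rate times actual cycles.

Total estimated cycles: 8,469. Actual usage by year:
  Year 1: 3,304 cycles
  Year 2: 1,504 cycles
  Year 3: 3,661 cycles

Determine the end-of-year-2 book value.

Depreciable base = $235,094 − $14,900 = $220,194.
Rate = $220,194 / 8,469 cycles = $26 per cycle.
Year 1: 3,304 × $26 = $85,904. Book value $149,190.
Year 2: 1,504 × $26 = $39,104. Book value $110,086.

$110,086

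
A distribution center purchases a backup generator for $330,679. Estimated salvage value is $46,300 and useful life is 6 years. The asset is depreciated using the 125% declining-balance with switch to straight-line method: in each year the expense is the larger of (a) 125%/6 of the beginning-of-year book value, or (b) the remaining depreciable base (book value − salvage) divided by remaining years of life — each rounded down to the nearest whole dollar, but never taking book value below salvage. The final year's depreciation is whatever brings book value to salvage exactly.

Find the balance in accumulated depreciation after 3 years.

$166,606

Depreciable base = $330,679 − $46,300 = $284,379.
Year 1: DB = ⌊$330,679 × 125%/6⌋ = $68,891; SL = ⌊$284,379/6⌋ = $47,396 → take DB $68,891. Book value $261,788.
Year 2: DB = ⌊$261,788 × 125%/6⌋ = $54,539; SL = ⌊$215,488/5⌋ = $43,097 → take DB $54,539. Book value $207,249.
Year 3: DB = ⌊$207,249 × 125%/6⌋ = $43,176; SL = ⌊$160,949/4⌋ = $40,237 → take DB $43,176. Book value $164,073.
Accumulated through year 3 = $330,679 − $164,073 = $166,606.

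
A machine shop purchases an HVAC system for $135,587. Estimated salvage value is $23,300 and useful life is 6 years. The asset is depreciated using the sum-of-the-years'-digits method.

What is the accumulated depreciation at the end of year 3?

Depreciable base = $135,587 − $23,300 = $112,287.
Sum of the years' digits = 6+5+4+3+2+1 = 21.
Year 1: $112,287 × 6/21 = $32,082. Book value $103,505.
Year 2: $112,287 × 5/21 = $26,735. Book value $76,770.
Year 3: $112,287 × 4/21 = $21,388. Book value $55,382.
Accumulated through year 3 = $135,587 − $55,382 = $80,205.

$80,205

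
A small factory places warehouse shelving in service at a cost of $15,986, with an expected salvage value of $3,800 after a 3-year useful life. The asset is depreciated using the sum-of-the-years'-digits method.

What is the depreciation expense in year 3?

$2,031

Depreciable base = $15,986 − $3,800 = $12,186.
Sum of the years' digits = 3+2+1 = 6.
Year 1: $12,186 × 3/6 = $6,093. Book value $9,893.
Year 2: $12,186 × 2/6 = $4,062. Book value $5,831.
Year 3: $12,186 × 1/6 = $2,031. Book value $3,800.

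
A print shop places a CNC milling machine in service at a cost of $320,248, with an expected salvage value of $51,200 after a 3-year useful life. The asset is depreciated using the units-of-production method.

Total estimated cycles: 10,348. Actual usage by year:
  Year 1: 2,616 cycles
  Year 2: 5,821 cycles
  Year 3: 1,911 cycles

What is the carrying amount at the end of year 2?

Depreciable base = $320,248 − $51,200 = $269,048.
Rate = $269,048 / 10,348 cycles = $26 per cycle.
Year 1: 2,616 × $26 = $68,016. Book value $252,232.
Year 2: 5,821 × $26 = $151,346. Book value $100,886.

$100,886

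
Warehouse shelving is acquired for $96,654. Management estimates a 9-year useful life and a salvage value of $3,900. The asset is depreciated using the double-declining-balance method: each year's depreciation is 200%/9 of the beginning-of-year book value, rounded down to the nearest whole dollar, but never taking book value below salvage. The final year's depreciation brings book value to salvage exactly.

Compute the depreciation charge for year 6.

$6,113

Depreciable base = $96,654 − $3,900 = $92,754.
Year 1: ⌊$96,654 × 200%/9⌋ = $21,478. Book value $75,176.
Year 2: ⌊$75,176 × 200%/9⌋ = $16,705. Book value $58,471.
Year 3: ⌊$58,471 × 200%/9⌋ = $12,993. Book value $45,478.
Year 4: ⌊$45,478 × 200%/9⌋ = $10,106. Book value $35,372.
Year 5: ⌊$35,372 × 200%/9⌋ = $7,860. Book value $27,512.
Year 6: ⌊$27,512 × 200%/9⌋ = $6,113. Book value $21,399.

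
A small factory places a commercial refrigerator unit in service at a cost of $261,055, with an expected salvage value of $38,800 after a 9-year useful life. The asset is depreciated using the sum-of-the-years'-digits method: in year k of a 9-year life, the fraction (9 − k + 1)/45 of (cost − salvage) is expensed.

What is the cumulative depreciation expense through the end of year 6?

$192,621

Depreciable base = $261,055 − $38,800 = $222,255.
Sum of the years' digits = 9+8+7+6+5+4+3+2+1 = 45.
Year 1: $222,255 × 9/45 = $44,451. Book value $216,604.
Year 2: $222,255 × 8/45 = $39,512. Book value $177,092.
Year 3: $222,255 × 7/45 = $34,573. Book value $142,519.
Year 4: $222,255 × 6/45 = $29,634. Book value $112,885.
Year 5: $222,255 × 5/45 = $24,695. Book value $88,190.
Year 6: $222,255 × 4/45 = $19,756. Book value $68,434.
Accumulated through year 6 = $261,055 − $68,434 = $192,621.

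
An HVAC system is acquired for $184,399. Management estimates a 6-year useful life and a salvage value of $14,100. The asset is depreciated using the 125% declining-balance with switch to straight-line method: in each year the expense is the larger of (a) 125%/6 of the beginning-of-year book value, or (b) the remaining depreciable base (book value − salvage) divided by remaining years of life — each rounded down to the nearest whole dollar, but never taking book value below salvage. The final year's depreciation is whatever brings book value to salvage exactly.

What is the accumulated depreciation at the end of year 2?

Depreciable base = $184,399 − $14,100 = $170,299.
Year 1: DB = ⌊$184,399 × 125%/6⌋ = $38,416; SL = ⌊$170,299/6⌋ = $28,383 → take DB $38,416. Book value $145,983.
Year 2: DB = ⌊$145,983 × 125%/6⌋ = $30,413; SL = ⌊$131,883/5⌋ = $26,376 → take DB $30,413. Book value $115,570.
Accumulated through year 2 = $184,399 − $115,570 = $68,829.

$68,829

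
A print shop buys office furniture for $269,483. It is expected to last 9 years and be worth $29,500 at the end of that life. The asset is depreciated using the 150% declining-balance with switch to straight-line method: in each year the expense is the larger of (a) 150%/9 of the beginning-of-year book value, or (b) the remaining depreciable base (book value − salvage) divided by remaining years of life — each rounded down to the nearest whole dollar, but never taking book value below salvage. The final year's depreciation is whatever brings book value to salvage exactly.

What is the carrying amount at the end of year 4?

$129,960

Depreciable base = $269,483 − $29,500 = $239,983.
Year 1: DB = ⌊$269,483 × 150%/9⌋ = $44,913; SL = ⌊$239,983/9⌋ = $26,664 → take DB $44,913. Book value $224,570.
Year 2: DB = ⌊$224,570 × 150%/9⌋ = $37,428; SL = ⌊$195,070/8⌋ = $24,383 → take DB $37,428. Book value $187,142.
Year 3: DB = ⌊$187,142 × 150%/9⌋ = $31,190; SL = ⌊$157,642/7⌋ = $22,520 → take DB $31,190. Book value $155,952.
Year 4: DB = ⌊$155,952 × 150%/9⌋ = $25,992; SL = ⌊$126,452/6⌋ = $21,075 → take DB $25,992. Book value $129,960.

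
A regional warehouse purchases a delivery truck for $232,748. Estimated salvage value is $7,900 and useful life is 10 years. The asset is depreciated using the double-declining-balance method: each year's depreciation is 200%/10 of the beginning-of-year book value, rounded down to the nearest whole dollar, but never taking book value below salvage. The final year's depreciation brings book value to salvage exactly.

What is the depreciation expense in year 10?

Depreciable base = $232,748 − $7,900 = $224,848.
Year 1: ⌊$232,748 × 200%/10⌋ = $46,549. Book value $186,199.
Year 2: ⌊$186,199 × 200%/10⌋ = $37,239. Book value $148,960.
Year 3: ⌊$148,960 × 200%/10⌋ = $29,792. Book value $119,168.
Year 4: ⌊$119,168 × 200%/10⌋ = $23,833. Book value $95,335.
Year 5: ⌊$95,335 × 200%/10⌋ = $19,067. Book value $76,268.
Year 6: ⌊$76,268 × 200%/10⌋ = $15,253. Book value $61,015.
Year 7: ⌊$61,015 × 200%/10⌋ = $12,203. Book value $48,812.
Year 8: ⌊$48,812 × 200%/10⌋ = $9,762. Book value $39,050.
Year 9: ⌊$39,050 × 200%/10⌋ = $7,810. Book value $31,240.
Year 10 (final): $31,240 − $7,900 = $23,340. Book value $7,900.

$23,340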